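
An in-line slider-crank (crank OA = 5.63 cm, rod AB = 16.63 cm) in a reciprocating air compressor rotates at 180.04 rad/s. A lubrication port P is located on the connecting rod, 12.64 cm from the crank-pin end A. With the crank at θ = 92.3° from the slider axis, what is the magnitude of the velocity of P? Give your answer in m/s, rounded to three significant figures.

ω = 180 rad/s.  Crank-pin speed |V_A| = rω = 10.136 m/s, perpendicular to OA.
Rod angle: sinφ = −(r/L) sinθ ⇒ φ = -19.772°; ω_rod = −rω cosθ/√(L²−r²sin²θ) = +2.5993 rad/s.
V_P = V_A + ω_rod × AP, with AP = 0.1264 m along the rod.
Components: V_Px = −rω sinθ − a·ω_rod·sinφ = -10.017 m/s;  V_Py = rω cosθ + a·ω_rod·cosφ = -0.097599 m/s.
|V_P| = √(V_Px² + V_Py²) = 10.017 m/s.

10.0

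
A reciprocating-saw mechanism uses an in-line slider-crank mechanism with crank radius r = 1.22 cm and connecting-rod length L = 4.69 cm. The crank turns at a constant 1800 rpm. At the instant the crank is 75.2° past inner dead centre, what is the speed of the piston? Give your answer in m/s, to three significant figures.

2.38

ω = 2π·1800/60 = 188.5 rad/s
For an in-line slider-crank, x = r cosθ + √(L² − r² sin²θ), so v = −rω sinθ·[1 + r cosθ/√(L² − r² sin²θ)].
With r = 0.0122 m, L = 0.0469 m, θ = 75.2°: √(L² − r² sin²θ) = 0.045393 m.
v = −0.0122·188.5·0.96682·[1 + 0.0122·0.25545/0.045393] = -2.376 m/s.
|v| = 2.376 m/s.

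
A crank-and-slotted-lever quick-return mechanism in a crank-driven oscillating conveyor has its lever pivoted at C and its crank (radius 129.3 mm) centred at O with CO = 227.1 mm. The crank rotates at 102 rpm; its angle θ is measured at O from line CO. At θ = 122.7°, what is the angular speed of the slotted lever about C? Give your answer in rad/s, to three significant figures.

0.250

ω = 10.68 rad/s (from 102 rpm).
Crank pin A relative to C: A = (d + r cosθ, r sinθ); lever angle φ = atan2(r sinθ, d + r cosθ).
Differentiating tanφ: φ̇ = rω(d cosθ + r)/(d² + r² + 2dr cosθ).
d² + r² + 2dr cosθ = |CA|² = 0.0365656 m²;  d cosθ + r = +0.0066114 m.
|ω_lever| = |0.1293·10.68·+0.0066114| / 0.0365656 = 0.24972 rad/s.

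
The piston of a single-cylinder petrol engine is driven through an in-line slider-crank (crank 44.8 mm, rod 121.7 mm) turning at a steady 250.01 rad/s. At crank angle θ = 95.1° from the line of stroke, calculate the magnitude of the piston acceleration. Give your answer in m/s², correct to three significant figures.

1340

ω = 250 rad/s
x(θ) = r cosθ + √(L² − r² sin²θ); with ω constant, a = ω²·d²x/dθ².
d²x/dθ² = −r cosθ − r²(cos2θ)/√u − r⁴ sin²2θ/(4u^{3/2}),  u = L² − r² sin²θ = 0.0128197 m².
Substituting r = 0.0448 m, L = 0.1217 m, θ = 95.1°: d²x/dθ² = +0.021407 m.
a = ω²·d²x/dθ² = (250)²·(+0.021407) = +1338 m/s²;  |a| = 1338 m/s².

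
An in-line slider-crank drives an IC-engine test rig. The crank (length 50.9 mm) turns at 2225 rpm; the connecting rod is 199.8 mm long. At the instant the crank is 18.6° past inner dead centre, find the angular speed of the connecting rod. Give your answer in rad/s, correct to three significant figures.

ω = 233 rad/s (converted from 2225 rpm).
The rod makes angle φ with the slider axis where L sinφ = r sinθ; differentiating, L cosφ·φ̇ = r ω cosθ.
L cosφ = √(L² − r² sin²θ) = 0.19914 m.
|ω_rod| = r ω |cosθ| / √(L² − r² sin²θ) = 0.0509·233·0.94777/0.19914 = 56.445 rad/s.

56.4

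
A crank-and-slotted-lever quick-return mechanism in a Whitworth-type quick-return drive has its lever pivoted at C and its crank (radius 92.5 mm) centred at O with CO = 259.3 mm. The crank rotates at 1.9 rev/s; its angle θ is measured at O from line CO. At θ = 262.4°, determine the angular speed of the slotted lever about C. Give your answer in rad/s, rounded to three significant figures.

ω = 11.94 rad/s (from 1.9 rev/s).
Crank pin A relative to C: A = (d + r cosθ, r sinθ); lever angle φ = atan2(r sinθ, d + r cosθ).
Differentiating tanφ: φ̇ = rω(d cosθ + r)/(d² + r² + 2dr cosθ).
d² + r² + 2dr cosθ = |CA|² = 0.0694483 m²;  d cosθ + r = +0.058206 m.
|ω_lever| = |0.0925·11.94·+0.058206| / 0.0694483 = 0.92551 rad/s.

0.926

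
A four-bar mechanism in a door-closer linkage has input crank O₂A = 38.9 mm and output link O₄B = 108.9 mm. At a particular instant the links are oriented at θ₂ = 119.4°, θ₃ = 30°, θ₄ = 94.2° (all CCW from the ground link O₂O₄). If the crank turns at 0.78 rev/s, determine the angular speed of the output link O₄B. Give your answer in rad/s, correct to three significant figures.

1.94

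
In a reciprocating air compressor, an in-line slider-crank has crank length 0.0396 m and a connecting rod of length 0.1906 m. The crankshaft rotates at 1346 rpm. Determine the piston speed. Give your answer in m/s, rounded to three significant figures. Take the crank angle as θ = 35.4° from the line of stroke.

ω = 2π·1346/60 = 141 rad/s
For an in-line slider-crank, x = r cosθ + √(L² − r² sin²θ), so v = −rω sinθ·[1 + r cosθ/√(L² − r² sin²θ)].
With r = 0.0396 m, L = 0.1906 m, θ = 35.4°: √(L² − r² sin²θ) = 0.18921 m.
v = −0.0396·141·0.57928·[1 + 0.0396·0.81513/0.18921] = -3.785 m/s.
|v| = 3.785 m/s.

3.78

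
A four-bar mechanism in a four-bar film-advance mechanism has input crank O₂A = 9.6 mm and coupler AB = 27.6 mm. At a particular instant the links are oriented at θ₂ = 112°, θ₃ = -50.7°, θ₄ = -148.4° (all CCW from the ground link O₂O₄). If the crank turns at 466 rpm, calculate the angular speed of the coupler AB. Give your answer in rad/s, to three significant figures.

16.9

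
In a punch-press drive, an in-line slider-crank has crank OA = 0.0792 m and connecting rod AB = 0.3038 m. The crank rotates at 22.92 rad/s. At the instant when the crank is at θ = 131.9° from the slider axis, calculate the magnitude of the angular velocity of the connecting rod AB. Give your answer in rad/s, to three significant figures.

ω = 22.92 rad/s
The rod makes angle φ with the slider axis where L sinφ = r sinθ; differentiating, L cosφ·φ̇ = r ω cosθ.
L cosφ = √(L² − r² sin²θ) = 0.29803 m.
|ω_rod| = r ω |cosθ| / √(L² − r² sin²θ) = 0.0792·22.92·0.66783/0.29803 = 4.0677 rad/s.

4.07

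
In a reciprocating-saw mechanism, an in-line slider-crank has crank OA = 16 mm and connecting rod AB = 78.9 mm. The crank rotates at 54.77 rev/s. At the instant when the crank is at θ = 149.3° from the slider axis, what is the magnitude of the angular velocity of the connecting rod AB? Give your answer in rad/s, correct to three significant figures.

60.3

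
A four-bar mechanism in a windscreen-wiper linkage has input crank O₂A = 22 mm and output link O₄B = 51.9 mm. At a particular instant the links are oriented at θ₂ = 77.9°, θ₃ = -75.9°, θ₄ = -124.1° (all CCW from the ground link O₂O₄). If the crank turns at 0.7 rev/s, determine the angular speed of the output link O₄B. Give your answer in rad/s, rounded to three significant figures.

ω₂ = 4.398 rad/s (from 0.7 rev/s).
Differentiating the loop-closure r₂e^{iθ₂}+r₃e^{iθ₃}=r₁+r₄e^{iθ₄} gives r₂ω₂e^{iθ₂}+r₃ω₃e^{iθ₃}=r₄ω₄e^{iθ₄}.
Eliminating the other unknown: ω₄ = r₂ω₂ sin(θ₂−θ₃) / [r₄ sin(θ₄−θ₃)].
Numerator sine = +0.44151; denominator sine = -0.74548.
Result = 0.022·4.398·(+0.44151) / (0.0519·(-0.74548)) = -1.1042 rad/s; magnitude 1.1042 rad/s.

1.10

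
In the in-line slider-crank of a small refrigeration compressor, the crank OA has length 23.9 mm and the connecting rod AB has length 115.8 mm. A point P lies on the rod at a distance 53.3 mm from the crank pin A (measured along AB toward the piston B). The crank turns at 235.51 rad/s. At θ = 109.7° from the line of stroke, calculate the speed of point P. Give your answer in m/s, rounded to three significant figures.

ω = 235.5 rad/s.  Crank-pin speed |V_A| = rω = 5.6287 m/s, perpendicular to OA.
Rod angle: sinφ = −(r/L) sinθ ⇒ φ = -11.204°; ω_rod = −rω cosθ/√(L²−r²sin²θ) = +16.704 rad/s.
V_P = V_A + ω_rod × AP, with AP = 0.0533 m along the rod.
Components: V_Px = −rω sinθ − a·ω_rod·sinφ = -5.1263 m/s;  V_Py = rω cosθ + a·ω_rod·cosφ = -1.0241 m/s.
|V_P| = √(V_Px² + V_Py²) = 5.2275 m/s.

5.23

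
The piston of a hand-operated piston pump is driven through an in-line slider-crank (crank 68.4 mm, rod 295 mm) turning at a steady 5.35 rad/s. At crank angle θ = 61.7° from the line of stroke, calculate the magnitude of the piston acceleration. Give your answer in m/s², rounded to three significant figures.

0.677

ω = 5.35 rad/s
x(θ) = r cosθ + √(L² − r² sin²θ); with ω constant, a = ω²·d²x/dθ².
d²x/dθ² = −r cosθ − r²(cos2θ)/√u − r⁴ sin²2θ/(4u^{3/2}),  u = L² − r² sin²θ = 0.083398 m².
Substituting r = 0.0684 m, L = 0.295 m, θ = 61.7°: d²x/dθ² = -0.023668 m.
a = ω²·d²x/dθ² = (5.35)²·(-0.023668) = -0.67743 m/s²;  |a| = 0.67743 m/s².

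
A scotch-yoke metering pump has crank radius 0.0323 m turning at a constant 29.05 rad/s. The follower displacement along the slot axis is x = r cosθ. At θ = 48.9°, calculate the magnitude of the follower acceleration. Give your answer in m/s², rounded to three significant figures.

17.9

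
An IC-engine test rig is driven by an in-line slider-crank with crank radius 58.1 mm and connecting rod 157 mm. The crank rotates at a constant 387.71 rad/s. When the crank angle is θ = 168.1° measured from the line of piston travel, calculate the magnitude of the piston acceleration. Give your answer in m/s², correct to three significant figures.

5560

ω = 387.7 rad/s
x(θ) = r cosθ + √(L² − r² sin²θ); with ω constant, a = ω²·d²x/dθ².
d²x/dθ² = −r cosθ − r²(cos2θ)/√u − r⁴ sin²2θ/(4u^{3/2}),  u = L² − r² sin²θ = 0.0245055 m².
Substituting r = 0.0581 m, L = 0.157 m, θ = 168.1°: d²x/dθ² = +0.037001 m.
a = ω²·d²x/dθ² = (387.7)²·(+0.037001) = +5561.9 m/s²;  |a| = 5561.9 m/s².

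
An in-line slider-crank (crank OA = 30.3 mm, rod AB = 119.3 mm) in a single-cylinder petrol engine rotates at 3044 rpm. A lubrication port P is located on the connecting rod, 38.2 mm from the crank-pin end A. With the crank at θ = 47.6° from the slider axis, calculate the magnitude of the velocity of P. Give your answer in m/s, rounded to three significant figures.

ω = 318.8 rad/s.  Crank-pin speed |V_A| = rω = 9.6586 m/s, perpendicular to OA.
Rod angle: sinφ = −(r/L) sinθ ⇒ φ = -10.810°; ω_rod = −rω cosθ/√(L²−r²sin²θ) = -55.578 rad/s.
V_P = V_A + ω_rod × AP, with AP = 0.0382 m along the rod.
Components: V_Px = −rω sinθ − a·ω_rod·sinφ = -7.5307 m/s;  V_Py = rω cosθ + a·ω_rod·cosφ = +4.4274 m/s.
|V_P| = √(V_Px² + V_Py²) = 8.7357 m/s.

8.74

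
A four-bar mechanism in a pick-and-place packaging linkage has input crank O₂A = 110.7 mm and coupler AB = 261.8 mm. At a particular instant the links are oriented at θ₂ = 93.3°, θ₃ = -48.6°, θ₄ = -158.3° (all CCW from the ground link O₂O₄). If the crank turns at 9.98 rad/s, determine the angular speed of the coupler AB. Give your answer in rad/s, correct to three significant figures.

4.25

ω₂ = 9.98 rad/s
Differentiating the loop-closure r₂e^{iθ₂}+r₃e^{iθ₃}=r₁+r₄e^{iθ₄} gives r₂ω₂e^{iθ₂}+r₃ω₃e^{iθ₃}=r₄ω₄e^{iθ₄}.
Eliminating the other unknown: ω₃ = r₂ω₂ sin(θ₄−θ₂) / [r₃ sin(θ₃−θ₄)].
Numerator sine = +0.94888; denominator sine = +0.94147.
Result = 0.1107·9.98·(+0.94888) / (0.2618·(+0.94147)) = +4.2532 rad/s; magnitude 4.2532 rad/s.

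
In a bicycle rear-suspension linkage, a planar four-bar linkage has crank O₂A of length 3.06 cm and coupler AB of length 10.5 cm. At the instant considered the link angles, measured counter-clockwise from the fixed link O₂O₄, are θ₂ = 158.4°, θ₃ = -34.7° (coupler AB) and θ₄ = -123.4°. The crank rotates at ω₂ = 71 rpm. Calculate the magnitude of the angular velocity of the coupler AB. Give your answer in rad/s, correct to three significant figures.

ω₂ = 7.435 rad/s (from 71 rpm).
Differentiating the loop-closure r₂e^{iθ₂}+r₃e^{iθ₃}=r₁+r₄e^{iθ₄} gives r₂ω₂e^{iθ₂}+r₃ω₃e^{iθ₃}=r₄ω₄e^{iθ₄}.
Eliminating the other unknown: ω₃ = r₂ω₂ sin(θ₄−θ₂) / [r₃ sin(θ₃−θ₄)].
Numerator sine = +0.97887; denominator sine = +0.99974.
Result = 0.0306·7.435·(+0.97887) / (0.105·(+0.99974)) = +2.1216 rad/s; magnitude 2.1216 rad/s.

2.12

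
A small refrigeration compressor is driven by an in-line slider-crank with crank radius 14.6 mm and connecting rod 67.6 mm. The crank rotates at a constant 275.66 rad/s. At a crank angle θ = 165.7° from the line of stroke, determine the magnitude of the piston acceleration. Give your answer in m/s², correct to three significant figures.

864

ω = 275.7 rad/s
x(θ) = r cosθ + √(L² − r² sin²θ); with ω constant, a = ω²·d²x/dθ².
d²x/dθ² = −r cosθ − r²(cos2θ)/√u − r⁴ sin²2θ/(4u^{3/2}),  u = L² − r² sin²θ = 0.00455676 m².
Substituting r = 0.0146 m, L = 0.0676 m, θ = 165.7°: d²x/dθ² = +0.011367 m.
a = ω²·d²x/dθ² = (275.7)²·(+0.011367) = +863.74 m/s²;  |a| = 863.74 m/s².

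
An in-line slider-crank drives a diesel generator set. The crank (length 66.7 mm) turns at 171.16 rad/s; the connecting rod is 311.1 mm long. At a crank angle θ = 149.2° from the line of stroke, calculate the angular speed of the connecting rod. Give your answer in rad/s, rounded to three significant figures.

ω = 171.2 rad/s
The rod makes angle φ with the slider axis where L sinφ = r sinθ; differentiating, L cosφ·φ̇ = r ω cosθ.
L cosφ = √(L² − r² sin²θ) = 0.30922 m.
|ω_rod| = r ω |cosθ| / √(L² − r² sin²θ) = 0.0667·171.2·0.85896/0.30922 = 31.713 rad/s.

31.7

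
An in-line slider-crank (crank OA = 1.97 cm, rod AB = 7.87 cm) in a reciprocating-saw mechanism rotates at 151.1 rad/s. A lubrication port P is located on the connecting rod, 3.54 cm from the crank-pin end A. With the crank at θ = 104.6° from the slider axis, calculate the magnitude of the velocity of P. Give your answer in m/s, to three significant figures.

ω = 151.1 rad/s.  Crank-pin speed |V_A| = rω = 2.9767 m/s, perpendicular to OA.
Rod angle: sinφ = −(r/L) sinθ ⇒ φ = -14.018°; ω_rod = −rω cosθ/√(L²−r²sin²θ) = +9.8267 rad/s.
V_P = V_A + ω_rod × AP, with AP = 0.0354 m along the rod.
Components: V_Px = −rω sinθ − a·ω_rod·sinφ = -2.7963 m/s;  V_Py = rω cosθ + a·ω_rod·cosφ = -0.41282 m/s.
|V_P| = √(V_Px² + V_Py²) = 2.8266 m/s.

2.83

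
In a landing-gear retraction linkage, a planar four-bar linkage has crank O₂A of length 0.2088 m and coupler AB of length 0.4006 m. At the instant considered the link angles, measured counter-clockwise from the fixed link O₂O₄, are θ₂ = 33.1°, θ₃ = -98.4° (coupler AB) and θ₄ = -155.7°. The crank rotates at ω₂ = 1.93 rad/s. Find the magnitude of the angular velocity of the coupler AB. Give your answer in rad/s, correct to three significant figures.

0.183

ω₂ = 1.93 rad/s
Differentiating the loop-closure r₂e^{iθ₂}+r₃e^{iθ₃}=r₁+r₄e^{iθ₄} gives r₂ω₂e^{iθ₂}+r₃ω₃e^{iθ₃}=r₄ω₄e^{iθ₄}.
Eliminating the other unknown: ω₃ = r₂ω₂ sin(θ₄−θ₂) / [r₃ sin(θ₃−θ₄)].
Numerator sine = +0.15299; denominator sine = +0.84151.
Result = 0.2088·1.93·(+0.15299) / (0.4006·(+0.84151)) = +0.18288 rad/s; magnitude 0.18288 rad/s.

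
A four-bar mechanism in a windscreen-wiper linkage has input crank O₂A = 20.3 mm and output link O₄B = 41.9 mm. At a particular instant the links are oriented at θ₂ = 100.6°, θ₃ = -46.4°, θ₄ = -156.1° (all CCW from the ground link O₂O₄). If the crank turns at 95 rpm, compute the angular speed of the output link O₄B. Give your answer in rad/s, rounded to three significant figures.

ω₂ = 9.948 rad/s (from 95 rpm).
Differentiating the loop-closure r₂e^{iθ₂}+r₃e^{iθ₃}=r₁+r₄e^{iθ₄} gives r₂ω₂e^{iθ₂}+r₃ω₃e^{iθ₃}=r₄ω₄e^{iθ₄}.
Eliminating the other unknown: ω₄ = r₂ω₂ sin(θ₂−θ₃) / [r₄ sin(θ₄−θ₃)].
Numerator sine = +0.54464; denominator sine = -0.94147.
Result = 0.0203·9.948·(+0.54464) / (0.0419·(-0.94147)) = -2.7883 rad/s; magnitude 2.7883 rad/s.

2.79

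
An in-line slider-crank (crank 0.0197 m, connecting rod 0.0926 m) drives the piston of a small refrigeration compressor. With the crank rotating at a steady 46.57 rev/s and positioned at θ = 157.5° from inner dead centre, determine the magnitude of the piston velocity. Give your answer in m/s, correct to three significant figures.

1.77

ω = 2π·46.6 = 292.6 rad/s
For an in-line slider-crank, x = r cosθ + √(L² − r² sin²θ), so v = −rω sinθ·[1 + r cosθ/√(L² − r² sin²θ)].
With r = 0.0197 m, L = 0.0926 m, θ = 157.5°: √(L² − r² sin²θ) = 0.092293 m.
v = −0.0197·292.6·0.38268·[1 + 0.0197·-0.92388/0.092293] = -1.7709 m/s.
|v| = 1.7709 m/s.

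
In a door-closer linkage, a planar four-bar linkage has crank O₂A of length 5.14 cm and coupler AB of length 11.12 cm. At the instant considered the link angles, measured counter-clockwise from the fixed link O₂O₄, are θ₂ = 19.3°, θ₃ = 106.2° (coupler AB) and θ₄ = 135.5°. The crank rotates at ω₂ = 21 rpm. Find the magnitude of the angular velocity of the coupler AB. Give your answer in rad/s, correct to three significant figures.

ω₂ = 2.199 rad/s (from 21 rpm).
Differentiating the loop-closure r₂e^{iθ₂}+r₃e^{iθ₃}=r₁+r₄e^{iθ₄} gives r₂ω₂e^{iθ₂}+r₃ω₃e^{iθ₃}=r₄ω₄e^{iθ₄}.
Eliminating the other unknown: ω₃ = r₂ω₂ sin(θ₄−θ₂) / [r₃ sin(θ₃−θ₄)].
Numerator sine = +0.89726; denominator sine = -0.48938.
Result = 0.0514·2.199·(+0.89726) / (0.1112·(-0.48938)) = -1.8637 rad/s; magnitude 1.8637 rad/s.

1.86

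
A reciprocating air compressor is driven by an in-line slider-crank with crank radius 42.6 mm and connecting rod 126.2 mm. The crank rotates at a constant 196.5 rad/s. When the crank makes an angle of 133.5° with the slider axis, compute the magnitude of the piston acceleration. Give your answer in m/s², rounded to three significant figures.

ω = 196.5 rad/s
x(θ) = r cosθ + √(L² − r² sin²θ); with ω constant, a = ω²·d²x/dθ².
d²x/dθ² = −r cosθ − r²(cos2θ)/√u − r⁴ sin²2θ/(4u^{3/2}),  u = L² − r² sin²θ = 0.0149716 m².
Substituting r = 0.0426 m, L = 0.1262 m, θ = 133.5°: d²x/dθ² = +0.029652 m.
a = ω²·d²x/dθ² = (196.5)²·(+0.029652) = +1144.9 m/s²;  |a| = 1144.9 m/s².

1140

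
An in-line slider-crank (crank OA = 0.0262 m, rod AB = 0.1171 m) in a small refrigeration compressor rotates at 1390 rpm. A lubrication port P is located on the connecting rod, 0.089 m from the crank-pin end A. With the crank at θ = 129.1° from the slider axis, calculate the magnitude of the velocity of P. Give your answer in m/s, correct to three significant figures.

ω = 145.6 rad/s.  Crank-pin speed |V_A| = rω = 3.8137 m/s, perpendicular to OA.
Rod angle: sinφ = −(r/L) sinθ ⇒ φ = -9.999°; ω_rod = −rω cosθ/√(L²−r²sin²θ) = +20.856 rad/s.
V_P = V_A + ω_rod × AP, with AP = 0.089 m along the rod.
Components: V_Px = −rω sinθ − a·ω_rod·sinφ = -2.6373 m/s;  V_Py = rω cosθ + a·ω_rod·cosφ = -0.57717 m/s.
|V_P| = √(V_Px² + V_Py²) = 2.6997 m/s.

2.70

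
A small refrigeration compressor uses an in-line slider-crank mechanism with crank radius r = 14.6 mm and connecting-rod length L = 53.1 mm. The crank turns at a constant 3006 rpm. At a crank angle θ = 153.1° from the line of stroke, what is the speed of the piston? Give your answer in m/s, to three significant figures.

ω = 2π·3006/60 = 314.8 rad/s
For an in-line slider-crank, x = r cosθ + √(L² − r² sin²θ), so v = −rω sinθ·[1 + r cosθ/√(L² − r² sin²θ)].
With r = 0.0146 m, L = 0.0531 m, θ = 153.1°: √(L² − r² sin²θ) = 0.052688 m.
v = −0.0146·314.8·0.45243·[1 + 0.0146·-0.89180/0.052688] = -1.5655 m/s.
|v| = 1.5655 m/s.

1.57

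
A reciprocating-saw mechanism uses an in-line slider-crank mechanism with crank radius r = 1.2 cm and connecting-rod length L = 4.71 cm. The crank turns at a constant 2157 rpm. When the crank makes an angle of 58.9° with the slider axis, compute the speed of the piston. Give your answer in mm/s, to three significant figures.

2630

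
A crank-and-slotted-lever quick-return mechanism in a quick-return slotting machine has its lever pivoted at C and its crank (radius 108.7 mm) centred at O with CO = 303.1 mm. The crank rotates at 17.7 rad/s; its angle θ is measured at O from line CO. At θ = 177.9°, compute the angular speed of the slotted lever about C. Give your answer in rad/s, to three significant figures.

ω = 17.7 rad/s
Crank pin A relative to C: A = (d + r cosθ, r sinθ); lever angle φ = atan2(r sinθ, d + r cosθ).
Differentiating tanφ: φ̇ = rω(d cosθ + r)/(d² + r² + 2dr cosθ).
d² + r² + 2dr cosθ = |CA|² = 0.0378356 m²;  d cosθ + r = -0.1942 m.
|ω_lever| = |0.1087·17.7·-0.1942| / 0.0378356 = 9.8751 rad/s.

9.88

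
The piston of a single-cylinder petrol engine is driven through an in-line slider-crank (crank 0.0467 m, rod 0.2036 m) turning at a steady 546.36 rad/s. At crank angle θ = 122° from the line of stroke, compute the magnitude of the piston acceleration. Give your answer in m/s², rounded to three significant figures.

ω = 546.4 rad/s
x(θ) = r cosθ + √(L² − r² sin²θ); with ω constant, a = ω²·d²x/dθ².
d²x/dθ² = −r cosθ − r²(cos2θ)/√u − r⁴ sin²2θ/(4u^{3/2}),  u = L² − r² sin²θ = 0.0398845 m².
Substituting r = 0.0467 m, L = 0.2036 m, θ = 122°: d²x/dθ² = +0.029414 m.
a = ω²·d²x/dθ² = (546.4)²·(+0.029414) = +8780.3 m/s²;  |a| = 8780.3 m/s².

8780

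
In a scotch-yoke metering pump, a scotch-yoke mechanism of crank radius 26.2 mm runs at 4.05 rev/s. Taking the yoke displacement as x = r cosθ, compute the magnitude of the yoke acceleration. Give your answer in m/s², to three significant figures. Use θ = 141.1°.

ω = 25.45 rad/s (from 4.05 rev/s).
x = r cosθ ⇒ ẍ = −rω² cosθ (ω constant).
|a| = rω²|cosθ| = 0.0262·(25.45)²·|cos 141.1°| = 13.203 m/s².

13.2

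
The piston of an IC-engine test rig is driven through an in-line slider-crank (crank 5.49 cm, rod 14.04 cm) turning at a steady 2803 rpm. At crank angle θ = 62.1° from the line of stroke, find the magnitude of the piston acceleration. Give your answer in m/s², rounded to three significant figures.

ω = 2π·2803/60 = 293.5 rad/s
x(θ) = r cosθ + √(L² − r² sin²θ); with ω constant, a = ω²·d²x/dθ².
d²x/dθ² = −r cosθ − r²(cos2θ)/√u − r⁴ sin²2θ/(4u^{3/2}),  u = L² − r² sin²θ = 0.0173581 m².
Substituting r = 0.0549 m, L = 0.1404 m, θ = 62.1°: d²x/dθ² = -0.01351 m.
a = ω²·d²x/dθ² = (293.5)²·(-0.01351) = -1164 m/s²;  |a| = 1164 m/s².

1160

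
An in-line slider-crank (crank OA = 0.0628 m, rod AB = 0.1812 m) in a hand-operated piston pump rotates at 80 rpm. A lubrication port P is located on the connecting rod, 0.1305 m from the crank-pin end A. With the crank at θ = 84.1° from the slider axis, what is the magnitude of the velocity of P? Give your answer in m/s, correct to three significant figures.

ω = 8.378 rad/s.  Crank-pin speed |V_A| = rω = 0.52611 m/s, perpendicular to OA.
Rod angle: sinφ = −(r/L) sinθ ⇒ φ = -20.166°; ω_rod = −rω cosθ/√(L²−r²sin²θ) = -0.31795 rad/s.
V_P = V_A + ω_rod × AP, with AP = 0.1305 m along the rod.
Components: V_Px = −rω sinθ − a·ω_rod·sinφ = -0.53763 m/s;  V_Py = rω cosθ + a·ω_rod·cosφ = +0.015132 m/s.
|V_P| = √(V_Px² + V_Py²) = 0.53784 m/s.

0.538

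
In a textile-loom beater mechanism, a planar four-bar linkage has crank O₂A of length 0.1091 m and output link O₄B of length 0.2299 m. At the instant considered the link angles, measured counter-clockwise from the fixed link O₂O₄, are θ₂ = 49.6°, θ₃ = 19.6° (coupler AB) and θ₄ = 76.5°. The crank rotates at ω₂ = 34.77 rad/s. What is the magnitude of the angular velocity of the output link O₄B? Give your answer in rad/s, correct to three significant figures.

9.85

ω₂ = 34.77 rad/s
Differentiating the loop-closure r₂e^{iθ₂}+r₃e^{iθ₃}=r₁+r₄e^{iθ₄} gives r₂ω₂e^{iθ₂}+r₃ω₃e^{iθ₃}=r₄ω₄e^{iθ₄}.
Eliminating the other unknown: ω₄ = r₂ω₂ sin(θ₂−θ₃) / [r₄ sin(θ₄−θ₃)].
Numerator sine = +0.50000; denominator sine = +0.83772.
Result = 0.1091·34.77·(+0.50000) / (0.2299·(+0.83772)) = +9.8483 rad/s; magnitude 9.8483 rad/s.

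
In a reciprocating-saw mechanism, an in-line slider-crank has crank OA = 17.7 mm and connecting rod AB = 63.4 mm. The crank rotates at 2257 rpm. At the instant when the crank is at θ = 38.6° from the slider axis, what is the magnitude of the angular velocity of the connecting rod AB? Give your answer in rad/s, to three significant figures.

ω = 236.4 rad/s (converted from 2257 rpm).
The rod makes angle φ with the slider axis where L sinφ = r sinθ; differentiating, L cosφ·φ̇ = r ω cosθ.
L cosφ = √(L² − r² sin²θ) = 0.062431 m.
|ω_rod| = r ω |cosθ| / √(L² − r² sin²θ) = 0.0177·236.4·0.78152/0.062431 = 52.369 rad/s.

52.4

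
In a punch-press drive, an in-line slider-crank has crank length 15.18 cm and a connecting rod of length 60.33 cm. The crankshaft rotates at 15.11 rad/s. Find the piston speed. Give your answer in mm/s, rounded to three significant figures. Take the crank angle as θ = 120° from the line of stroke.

ω = 15.11 rad/s
For an in-line slider-crank, x = r cosθ + √(L² − r² sin²θ), so v = −rω sinθ·[1 + r cosθ/√(L² − r² sin²θ)].
With r = 0.1518 m, L = 0.6033 m, θ = 120°: √(L² − r² sin²θ) = 0.5888 m.
v = −0.1518·15.11·0.86603·[1 + 0.1518·-0.50000/0.5888] = -1.7303 m/s.
|v| = 1.7303 m/s = 1730.3 mm/s.

1730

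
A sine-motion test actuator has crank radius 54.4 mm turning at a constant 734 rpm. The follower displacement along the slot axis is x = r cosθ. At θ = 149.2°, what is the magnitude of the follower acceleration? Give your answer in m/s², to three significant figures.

ω = 76.86 rad/s (from 734 rpm).
x = r cosθ ⇒ ẍ = −rω² cosθ (ω constant).
|a| = rω²|cosθ| = 0.0544·(76.86)²·|cos 149.2°| = 276.07 m/s².

276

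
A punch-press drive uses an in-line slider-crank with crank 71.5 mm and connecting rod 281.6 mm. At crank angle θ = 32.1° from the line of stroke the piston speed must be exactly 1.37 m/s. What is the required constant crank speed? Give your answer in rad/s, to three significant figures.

29.6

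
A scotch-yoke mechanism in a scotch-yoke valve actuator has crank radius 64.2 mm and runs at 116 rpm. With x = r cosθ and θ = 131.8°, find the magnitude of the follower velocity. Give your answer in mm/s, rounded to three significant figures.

581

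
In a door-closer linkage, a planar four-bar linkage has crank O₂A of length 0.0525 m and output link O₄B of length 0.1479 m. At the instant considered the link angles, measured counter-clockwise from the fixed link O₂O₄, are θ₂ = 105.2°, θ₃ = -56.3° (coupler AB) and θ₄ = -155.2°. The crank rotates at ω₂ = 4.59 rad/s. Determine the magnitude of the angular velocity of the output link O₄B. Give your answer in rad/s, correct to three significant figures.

0.523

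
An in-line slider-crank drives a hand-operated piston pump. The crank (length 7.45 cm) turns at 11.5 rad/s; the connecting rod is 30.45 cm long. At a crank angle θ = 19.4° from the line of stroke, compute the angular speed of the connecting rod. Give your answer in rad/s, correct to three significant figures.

ω = 11.5 rad/s
The rod makes angle φ with the slider axis where L sinφ = r sinθ; differentiating, L cosφ·φ̇ = r ω cosθ.
L cosφ = √(L² − r² sin²θ) = 0.30349 m.
|ω_rod| = r ω |cosθ| / √(L² − r² sin²θ) = 0.0745·11.5·0.94322/0.30349 = 2.6627 rad/s.

2.66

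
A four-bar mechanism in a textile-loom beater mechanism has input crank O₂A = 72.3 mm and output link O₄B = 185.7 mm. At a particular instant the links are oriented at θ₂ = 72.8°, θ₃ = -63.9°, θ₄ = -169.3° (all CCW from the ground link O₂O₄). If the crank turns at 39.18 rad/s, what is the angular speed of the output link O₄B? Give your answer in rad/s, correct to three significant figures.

10.9

ω₂ = 39.18 rad/s
Differentiating the loop-closure r₂e^{iθ₂}+r₃e^{iθ₃}=r₁+r₄e^{iθ₄} gives r₂ω₂e^{iθ₂}+r₃ω₃e^{iθ₃}=r₄ω₄e^{iθ₄}.
Eliminating the other unknown: ω₄ = r₂ω₂ sin(θ₂−θ₃) / [r₄ sin(θ₄−θ₃)].
Numerator sine = +0.68582; denominator sine = -0.96410.
Result = 0.0723·39.18·(+0.68582) / (0.1857·(-0.96410)) = -10.851 rad/s; magnitude 10.851 rad/s.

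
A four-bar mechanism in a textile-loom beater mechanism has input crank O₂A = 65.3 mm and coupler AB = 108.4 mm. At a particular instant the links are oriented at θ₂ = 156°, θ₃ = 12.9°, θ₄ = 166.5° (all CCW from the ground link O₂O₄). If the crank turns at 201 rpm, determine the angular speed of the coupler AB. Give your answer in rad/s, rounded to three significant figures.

ω₂ = 21.05 rad/s (from 201 rpm).
Differentiating the loop-closure r₂e^{iθ₂}+r₃e^{iθ₃}=r₁+r₄e^{iθ₄} gives r₂ω₂e^{iθ₂}+r₃ω₃e^{iθ₃}=r₄ω₄e^{iθ₄}.
Eliminating the other unknown: ω₃ = r₂ω₂ sin(θ₄−θ₂) / [r₃ sin(θ₃−θ₄)].
Numerator sine = +0.18224; denominator sine = -0.44464.
Result = 0.0653·21.05·(+0.18224) / (0.1084·(-0.44464)) = -5.1968 rad/s; magnitude 5.1968 rad/s.

5.20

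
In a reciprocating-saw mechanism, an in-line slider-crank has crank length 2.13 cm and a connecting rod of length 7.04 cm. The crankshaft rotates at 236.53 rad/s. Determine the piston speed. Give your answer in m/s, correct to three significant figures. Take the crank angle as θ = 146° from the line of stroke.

ω = 236.5 rad/s
For an in-line slider-crank, x = r cosθ + √(L² − r² sin²θ), so v = −rω sinθ·[1 + r cosθ/√(L² − r² sin²θ)].
With r = 0.0213 m, L = 0.0704 m, θ = 146°: √(L² − r² sin²θ) = 0.069385 m.
v = −0.0213·236.5·0.55919·[1 + 0.0213·-0.82904/0.069385] = -2.1003 m/s.
|v| = 2.1003 m/s.

2.10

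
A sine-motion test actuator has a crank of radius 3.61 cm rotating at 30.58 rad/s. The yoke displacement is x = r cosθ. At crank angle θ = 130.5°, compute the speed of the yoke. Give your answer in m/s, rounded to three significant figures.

0.839

ω = 30.58 rad/s
x = r cosθ ⇒ ẋ = −rω sinθ.
|v| = rω|sinθ| = 0.0361·30.58·|sin 130.5°| = 0.83944 m/s.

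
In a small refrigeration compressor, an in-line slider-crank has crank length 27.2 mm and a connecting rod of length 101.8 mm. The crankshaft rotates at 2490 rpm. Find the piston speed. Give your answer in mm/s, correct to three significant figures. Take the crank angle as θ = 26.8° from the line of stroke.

3970

ω = 2π·2490/60 = 260.8 rad/s
For an in-line slider-crank, x = r cosθ + √(L² − r² sin²θ), so v = −rω sinθ·[1 + r cosθ/√(L² − r² sin²θ)].
With r = 0.0272 m, L = 0.1018 m, θ = 26.8°: √(L² − r² sin²θ) = 0.10106 m.
v = −0.0272·260.8·0.45088·[1 + 0.0272·0.89259/0.10106] = -3.9661 m/s.
|v| = 3.9661 m/s = 3966.1 mm/s.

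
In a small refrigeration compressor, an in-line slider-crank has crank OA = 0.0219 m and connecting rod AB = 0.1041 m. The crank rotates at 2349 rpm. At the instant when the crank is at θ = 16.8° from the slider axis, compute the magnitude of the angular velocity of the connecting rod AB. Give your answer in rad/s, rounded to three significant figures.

49.6

ω = 246 rad/s (converted from 2349 rpm).
The rod makes angle φ with the slider axis where L sinφ = r sinθ; differentiating, L cosφ·φ̇ = r ω cosθ.
L cosφ = √(L² − r² sin²θ) = 0.10391 m.
|ω_rod| = r ω |cosθ| / √(L² − r² sin²θ) = 0.0219·246·0.95732/0.10391 = 49.633 rad/s.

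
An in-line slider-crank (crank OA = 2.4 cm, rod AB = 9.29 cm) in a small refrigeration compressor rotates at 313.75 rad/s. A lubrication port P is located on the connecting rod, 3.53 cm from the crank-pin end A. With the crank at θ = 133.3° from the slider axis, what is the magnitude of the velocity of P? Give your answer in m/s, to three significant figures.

6.03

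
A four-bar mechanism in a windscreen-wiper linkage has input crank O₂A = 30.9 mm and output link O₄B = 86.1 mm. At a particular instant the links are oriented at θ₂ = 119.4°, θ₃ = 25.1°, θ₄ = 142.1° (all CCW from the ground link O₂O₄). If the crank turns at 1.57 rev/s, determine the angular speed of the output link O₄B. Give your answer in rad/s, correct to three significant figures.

3.96

ω₂ = 9.865 rad/s (from 1.57 rev/s).
Differentiating the loop-closure r₂e^{iθ₂}+r₃e^{iθ₃}=r₁+r₄e^{iθ₄} gives r₂ω₂e^{iθ₂}+r₃ω₃e^{iθ₃}=r₄ω₄e^{iθ₄}.
Eliminating the other unknown: ω₄ = r₂ω₂ sin(θ₂−θ₃) / [r₄ sin(θ₄−θ₃)].
Numerator sine = +0.99719; denominator sine = +0.89101.
Result = 0.0309·9.865·(+0.99719) / (0.0861·(+0.89101)) = +3.9621 rad/s; magnitude 3.9621 rad/s.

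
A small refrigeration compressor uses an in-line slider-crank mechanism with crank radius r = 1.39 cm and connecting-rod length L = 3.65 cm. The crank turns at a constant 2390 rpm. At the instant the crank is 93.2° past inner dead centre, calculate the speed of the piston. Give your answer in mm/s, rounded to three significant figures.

3390

ω = 2π·2390/60 = 250.3 rad/s
For an in-line slider-crank, x = r cosθ + √(L² − r² sin²θ), so v = −rω sinθ·[1 + r cosθ/√(L² − r² sin²θ)].
With r = 0.0139 m, L = 0.0365 m, θ = 93.2°: √(L² − r² sin²θ) = 0.033759 m.
v = −0.0139·250.3·0.99844·[1 + 0.0139·-0.05582/0.033759] = -3.3936 m/s.
|v| = 3.3936 m/s = 3393.6 mm/s.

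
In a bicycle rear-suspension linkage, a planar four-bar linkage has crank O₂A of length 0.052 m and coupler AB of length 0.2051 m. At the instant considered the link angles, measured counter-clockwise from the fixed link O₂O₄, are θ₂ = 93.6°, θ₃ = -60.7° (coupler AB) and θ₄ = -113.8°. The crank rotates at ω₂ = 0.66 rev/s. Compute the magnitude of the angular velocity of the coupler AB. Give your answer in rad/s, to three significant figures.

ω₂ = 4.147 rad/s (from 0.66 rev/s).
Differentiating the loop-closure r₂e^{iθ₂}+r₃e^{iθ₃}=r₁+r₄e^{iθ₄} gives r₂ω₂e^{iθ₂}+r₃ω₃e^{iθ₃}=r₄ω₄e^{iθ₄}.
Eliminating the other unknown: ω₃ = r₂ω₂ sin(θ₄−θ₂) / [r₃ sin(θ₃−θ₄)].
Numerator sine = +0.46020; denominator sine = +0.79968.
Result = 0.052·4.147·(+0.46020) / (0.2051·(+0.79968)) = +0.60505 rad/s; magnitude 0.60505 rad/s.

0.605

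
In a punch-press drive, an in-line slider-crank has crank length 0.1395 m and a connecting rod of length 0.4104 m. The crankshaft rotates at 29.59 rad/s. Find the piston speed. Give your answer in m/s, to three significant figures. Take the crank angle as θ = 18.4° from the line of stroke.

ω = 29.59 rad/s
For an in-line slider-crank, x = r cosθ + √(L² − r² sin²θ), so v = −rω sinθ·[1 + r cosθ/√(L² − r² sin²θ)].
With r = 0.1395 m, L = 0.4104 m, θ = 18.4°: √(L² − r² sin²θ) = 0.40803 m.
v = −0.1395·29.59·0.31565·[1 + 0.1395·0.94888/0.40803] = -1.7256 m/s.
|v| = 1.7256 m/s.

1.73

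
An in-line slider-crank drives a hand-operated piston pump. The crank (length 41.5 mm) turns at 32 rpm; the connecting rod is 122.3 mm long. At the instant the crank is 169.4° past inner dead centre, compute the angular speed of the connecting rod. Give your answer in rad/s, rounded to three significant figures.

ω = 3.351 rad/s (converted from 32 rpm).
The rod makes angle φ with the slider axis where L sinφ = r sinθ; differentiating, L cosφ·φ̇ = r ω cosθ.
L cosφ = √(L² − r² sin²θ) = 0.12206 m.
|ω_rod| = r ω |cosθ| / √(L² − r² sin²θ) = 0.0415·3.351·0.98294/0.12206 = 1.1199 rad/s.

1.12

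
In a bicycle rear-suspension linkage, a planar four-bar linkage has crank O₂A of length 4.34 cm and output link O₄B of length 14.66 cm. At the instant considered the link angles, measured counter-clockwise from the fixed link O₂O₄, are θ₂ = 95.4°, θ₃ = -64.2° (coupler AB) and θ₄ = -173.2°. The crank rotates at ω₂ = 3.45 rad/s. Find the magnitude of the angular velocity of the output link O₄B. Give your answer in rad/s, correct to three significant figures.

ω₂ = 3.45 rad/s
Differentiating the loop-closure r₂e^{iθ₂}+r₃e^{iθ₃}=r₁+r₄e^{iθ₄} gives r₂ω₂e^{iθ₂}+r₃ω₃e^{iθ₃}=r₄ω₄e^{iθ₄}.
Eliminating the other unknown: ω₄ = r₂ω₂ sin(θ₂−θ₃) / [r₄ sin(θ₄−θ₃)].
Numerator sine = +0.34857; denominator sine = -0.94552.
Result = 0.0434·3.45·(+0.34857) / (0.1466·(-0.94552)) = -0.37653 rad/s; magnitude 0.37653 rad/s.

0.377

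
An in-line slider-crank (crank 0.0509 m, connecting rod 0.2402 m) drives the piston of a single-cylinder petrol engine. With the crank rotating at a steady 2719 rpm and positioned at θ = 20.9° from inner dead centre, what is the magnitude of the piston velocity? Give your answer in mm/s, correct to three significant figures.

6200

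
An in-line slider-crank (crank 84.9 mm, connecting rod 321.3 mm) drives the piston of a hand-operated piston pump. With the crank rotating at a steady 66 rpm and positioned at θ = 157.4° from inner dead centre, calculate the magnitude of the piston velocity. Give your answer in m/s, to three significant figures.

0.170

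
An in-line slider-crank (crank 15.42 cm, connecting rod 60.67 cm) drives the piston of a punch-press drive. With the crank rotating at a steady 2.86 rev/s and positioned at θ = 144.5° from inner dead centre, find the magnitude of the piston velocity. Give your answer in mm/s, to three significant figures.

ω = 2π·2.86 = 17.97 rad/s
For an in-line slider-crank, x = r cosθ + √(L² − r² sin²θ), so v = −rω sinθ·[1 + r cosθ/√(L² − r² sin²θ)].
With r = 0.1542 m, L = 0.6067 m, θ = 144.5°: √(L² − r² sin²θ) = 0.60006 m.
v = −0.1542·17.97·0.58070·[1 + 0.1542·-0.81412/0.60006] = -1.2725 m/s.
|v| = 1.2725 m/s = 1272.5 mm/s.

1270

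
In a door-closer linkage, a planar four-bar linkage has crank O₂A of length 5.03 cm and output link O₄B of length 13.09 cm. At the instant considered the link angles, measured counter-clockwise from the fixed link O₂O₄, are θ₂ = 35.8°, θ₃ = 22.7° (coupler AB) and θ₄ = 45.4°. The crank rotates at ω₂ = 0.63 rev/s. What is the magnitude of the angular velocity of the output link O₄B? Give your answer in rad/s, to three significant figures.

0.893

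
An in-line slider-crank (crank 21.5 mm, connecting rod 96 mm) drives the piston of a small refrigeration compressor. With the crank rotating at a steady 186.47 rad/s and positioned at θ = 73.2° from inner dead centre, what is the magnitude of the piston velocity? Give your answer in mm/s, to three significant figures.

ω = 186.5 rad/s
For an in-line slider-crank, x = r cosθ + √(L² − r² sin²θ), so v = −rω sinθ·[1 + r cosθ/√(L² − r² sin²θ)].
With r = 0.0215 m, L = 0.096 m, θ = 73.2°: √(L² − r² sin²θ) = 0.093768 m.
v = −0.0215·186.5·0.95732·[1 + 0.0215·0.28903/0.093768] = -4.0923 m/s.
|v| = 4.0923 m/s = 4092.3 mm/s.

4090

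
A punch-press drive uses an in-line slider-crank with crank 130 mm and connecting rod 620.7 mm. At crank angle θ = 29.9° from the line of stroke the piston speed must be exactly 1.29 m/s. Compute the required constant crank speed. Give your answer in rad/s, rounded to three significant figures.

16.8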